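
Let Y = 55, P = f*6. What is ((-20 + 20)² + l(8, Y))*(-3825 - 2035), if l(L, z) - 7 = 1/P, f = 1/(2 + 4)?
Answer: -46880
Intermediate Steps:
f = ⅙ (f = 1/6 = ⅙ ≈ 0.16667)
P = 1 (P = (⅙)*6 = 1)
l(L, z) = 8 (l(L, z) = 7 + 1/1 = 7 + 1 = 8)
((-20 + 20)² + l(8, Y))*(-3825 - 2035) = ((-20 + 20)² + 8)*(-3825 - 2035) = (0² + 8)*(-5860) = (0 + 8)*(-5860) = 8*(-5860) = -46880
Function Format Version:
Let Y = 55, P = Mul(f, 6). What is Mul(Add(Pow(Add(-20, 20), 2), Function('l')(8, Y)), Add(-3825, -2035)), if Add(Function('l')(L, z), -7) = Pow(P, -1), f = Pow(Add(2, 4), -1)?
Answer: -46880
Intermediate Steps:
f = Rational(1, 6) (f = Pow(6, -1) = Rational(1, 6) ≈ 0.16667)
P = 1 (P = Mul(Rational(1, 6), 6) = 1)
Function('l')(L, z) = 8 (Function('l')(L, z) = Add(7, Pow(1, -1)) = Add(7, 1) = 8)
Mul(Add(Pow(Add(-20, 20), 2), Function('l')(8, Y)), Add(-3825, -2035)) = Mul(Add(Pow(Add(-20, 20), 2), 8), Add(-3825, -2035)) = Mul(Add(Pow(0, 2), 8), -5860) = Mul(Add(0, 8), -5860) = Mul(8, -5860) = -46880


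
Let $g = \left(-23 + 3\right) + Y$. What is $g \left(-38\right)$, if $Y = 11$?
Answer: $342$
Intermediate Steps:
$g = -9$ ($g = \left(-23 + 3\right) + 11 = -20 + 11 = -9$)
$g \left(-38\right) = \left(-9\right) \left(-38\right) = 342$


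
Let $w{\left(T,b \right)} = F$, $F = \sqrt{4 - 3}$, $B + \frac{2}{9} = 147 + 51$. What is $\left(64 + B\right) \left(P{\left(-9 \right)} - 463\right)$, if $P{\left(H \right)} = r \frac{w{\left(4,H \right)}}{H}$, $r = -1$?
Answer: $- \frac{9815096}{81} \approx -1.2117 \cdot 10^{5}$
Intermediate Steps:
$B = \frac{1780}{9}$ ($B = - \frac{2}{9} + \left(147 + 51\right) = - \frac{2}{9} + 198 = \frac{1780}{9} \approx 197.78$)
$F = 1$ ($F = \sqrt{1} = 1$)
$w{\left(T,b \right)} = 1$
$P{\left(H \right)} = - \frac{1}{H}$
$\left(64 + B\right) \left(P{\left(-9 \right)} - 463\right) = \left(64 + \frac{1780}{9}\right) \left(- \frac{1}{-9} - 463\right) = \frac{2356 \left(\left(-1\right) \left(- \frac{1}{9}\right) - 463\right)}{9} = \frac{2356 \left(\frac{1}{9} - 463\right)}{9} = \frac{2356}{9} \left(- \frac{4166}{9}\right) = - \frac{9815096}{81}$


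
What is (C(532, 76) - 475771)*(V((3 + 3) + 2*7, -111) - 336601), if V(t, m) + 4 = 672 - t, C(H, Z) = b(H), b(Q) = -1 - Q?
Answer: 160015757712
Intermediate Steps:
C(H, Z) = -1 - H
V(t, m) = 668 - t (V(t, m) = -4 + (672 - t) = 668 - t)
(C(532, 76) - 475771)*(V((3 + 3) + 2*7, -111) - 336601) = ((-1 - 1*532) - 475771)*((668 - ((3 + 3) + 2*7)) - 336601) = ((-1 - 532) - 475771)*((668 - (6 + 14)) - 336601) = (-533 - 475771)*((668 - 1*20) - 336601) = -476304*((668 - 20) - 336601) = -476304*(648 - 336601) = -476304*(-335953) = 160015757712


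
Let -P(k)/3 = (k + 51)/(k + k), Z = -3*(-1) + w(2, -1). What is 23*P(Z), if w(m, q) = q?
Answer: -3657/4 ≈ -914.25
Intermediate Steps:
Z = 2 (Z = -3*(-1) - 1 = 3 - 1 = 2)
P(k) = -3*(51 + k)/(2*k) (P(k) = -3*(k + 51)/(k + k) = -3*(51 + k)/(2*k))
23*P(Z) = 23*((3/2)*(-51 - 1*2)/2) = 23*((3/2)*(1/2)*(-51 - 2)) = 23*((3/2)*(1/2)*(-53)) = 23*(-159/4) = -3657/4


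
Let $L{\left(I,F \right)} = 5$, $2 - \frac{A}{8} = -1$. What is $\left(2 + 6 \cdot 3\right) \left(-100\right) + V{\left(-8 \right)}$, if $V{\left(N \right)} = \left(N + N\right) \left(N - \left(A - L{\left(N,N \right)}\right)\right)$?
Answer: $-1568$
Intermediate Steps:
$A = 24$ ($A = 16 - -8 = 16 + 8 = 24$)
$V{\left(N \right)} = 2 N \left(-19 + N\right)$ ($V{\left(N \right)} = \left(N + N\right) \left(N + \left(5 - 24\right)\right) = 2 N \left(N + \left(5 - 24\right)\right) = 2 N \left(N - 19\right) = 2 N \left(-19 + N\right)$)
$\left(2 + 6 \cdot 3\right) \left(-100\right) + V{\left(-8 \right)} = \left(2 + 6 \cdot 3\right) \left(-100\right) + 2 \left(-8\right) \left(-19 - 8\right) = \left(2 + 18\right) \left(-100\right) + 2 \left(-8\right) \left(-27\right) = 20 \left(-100\right) + 432 = -2000 + 432 = -1568$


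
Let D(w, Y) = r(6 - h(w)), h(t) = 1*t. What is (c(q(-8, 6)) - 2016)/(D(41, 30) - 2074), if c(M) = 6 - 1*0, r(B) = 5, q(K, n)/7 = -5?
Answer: 2010/2069 ≈ 0.97148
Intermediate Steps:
h(t) = t
q(K, n) = -35 (q(K, n) = 7*(-5) = -35)
c(M) = 6 (c(M) = 6 + 0 = 6)
D(w, Y) = 5
(c(q(-8, 6)) - 2016)/(D(41, 30) - 2074) = (6 - 2016)/(5 - 2074) = -2010/(-2069) = -2010*(-1/2069) = 2010/2069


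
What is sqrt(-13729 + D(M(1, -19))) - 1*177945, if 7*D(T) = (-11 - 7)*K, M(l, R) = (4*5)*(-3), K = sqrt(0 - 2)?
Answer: -177945 + sqrt(-672721 - 126*I*sqrt(2))/7 ≈ -1.7795e+5 - 117.17*I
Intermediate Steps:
K = I*sqrt(2) (K = sqrt(-2) = I*sqrt(2) ≈ 1.4142*I)
M(l, R) = -60 (M(l, R) = 20*(-3) = -60)
D(T) = -18*I*sqrt(2)/7 (D(T) = ((-11 - 7)*(I*sqrt(2)))/7 = (-18*I*sqrt(2))/7 = -18*I*sqrt(2)/7)
sqrt(-13729 + D(M(1, -19))) - 1*177945 = sqrt(-13729 - 18*I*sqrt(2)/7) - 1*177945 = sqrt(-13729 - 18*I*sqrt(2)/7) - 177945 = -177945 + sqrt(-13729 - 18*I*sqrt(2)/7)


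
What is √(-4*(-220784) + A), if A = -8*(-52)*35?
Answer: 12*√6234 ≈ 947.47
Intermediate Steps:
A = 14560 (A = 416*35 = 14560)
√(-4*(-220784) + A) = √(-4*(-220784) + 14560) = √(883136 + 14560) = √897696 = 12*√6234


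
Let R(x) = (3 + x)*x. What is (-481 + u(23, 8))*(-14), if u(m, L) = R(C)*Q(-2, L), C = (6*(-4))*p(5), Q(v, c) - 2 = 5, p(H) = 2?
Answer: -204946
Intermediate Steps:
Q(v, c) = 7 (Q(v, c) = 2 + 5 = 7)
C = -48 (C = (6*(-4))*2 = -24*2 = -48)
R(x) = x*(3 + x)
u(m, L) = 15120 (u(m, L) = -48*(3 - 48)*7 = -48*(-45)*7 = 2160*7 = 15120)
(-481 + u(23, 8))*(-14) = (-481 + 15120)*(-14) = 14639*(-14) = -204946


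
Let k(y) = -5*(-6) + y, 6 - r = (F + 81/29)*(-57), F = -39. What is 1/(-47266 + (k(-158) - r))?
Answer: -29/1314750 ≈ -2.2057e-5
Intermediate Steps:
r = -59676/29 (r = 6 - (-39 + 81/29)*(-57) = 6 - (-1050)*(-57)/29 = 6 - 1*59850/29 = 6 - 59850/29 = -59676/29 ≈ -2057.8)
k(y) = 30 + y
1/(-47266 + (k(-158) - r)) = 1/(-47266 + ((30 - 158) - 1*(-59676/29))) = 1/(-47266 + (-128 + 59676/29)) = 1/(-47266 + 55964/29) = 1/(-1314750/29) = -29/1314750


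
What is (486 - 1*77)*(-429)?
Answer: -175461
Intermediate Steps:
(486 - 1*77)*(-429) = (486 - 77)*(-429) = 409*(-429) = -175461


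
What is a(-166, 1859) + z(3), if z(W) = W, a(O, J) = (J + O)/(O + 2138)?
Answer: 7609/1972 ≈ 3.8585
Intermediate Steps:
a(O, J) = (J + O)/(2138 + O)
a(-166, 1859) + z(3) = (1859 - 166)/(2138 - 166) + 3 = 1693/1972 + 3 = 7609/1972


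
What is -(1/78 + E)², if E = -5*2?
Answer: -606841/6084 ≈ -99.744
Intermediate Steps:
E = -10
-(1/78 + E)² = -(1/78 - 10)² = -(-779/78)² = -1*606841/6084 = -606841/6084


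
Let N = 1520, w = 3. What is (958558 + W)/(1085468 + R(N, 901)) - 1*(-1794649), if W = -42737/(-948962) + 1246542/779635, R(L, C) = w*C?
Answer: 1444830935153911783123589/805076773212656770 ≈ 1.7947e+6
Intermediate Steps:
R(L, C) = 3*C
W = 1216240250399/739843988870 (W = -42737*(-1/948962) + 1246542*(1/779635) = 42737/948962 + 1246542/779635 = 1216240250399/739843988870 ≈ 1.6439)
(958558 + W)/(1085468 + R(N, 901)) - 1*(-1794649) = (958558 + 1216240250399/739843988870)/(1085468 + 3*901) - 1*(-1794649) = 709184590523499859/(739843988870*(1085468 + 2703)) + 1794649 = (709184590523499859/739843988870)/1088171 + 1794649 = (709184590523499859/739843988870)*(1/1088171) + 1794649 = 709184590523499859/805076773212656770 + 1794649 = 1444830935153911783123589/805076773212656770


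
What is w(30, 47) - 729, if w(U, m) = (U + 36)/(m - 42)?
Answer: -3579/5 ≈ -715.80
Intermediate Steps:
w(U, m) = (36 + U)/(-42 + m)
w(30, 47) - 729 = (36 + 30)/(-42 + 47) - 729 = 66/5 - 729 = -3579/5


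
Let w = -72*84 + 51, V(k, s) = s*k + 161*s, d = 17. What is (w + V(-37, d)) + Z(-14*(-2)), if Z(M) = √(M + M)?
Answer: -3889 + 2*√14 ≈ -3881.5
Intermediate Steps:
V(k, s) = 161*s + k*s (V(k, s) = k*s + 161*s = 161*s + k*s)
Z(M) = √2*√M (Z(M) = √(2*M) = √2*√M)
w = -5997 (w = -6048 + 51 = -5997)
(w + V(-37, d)) + Z(-14*(-2)) = (-5997 + 17*(161 - 37)) + √2*√(-14*(-2)) = (-5997 + 17*124) + √2*√28 = (-5997 + 2108) + √2*(2*√7) = -3889 + 2*√14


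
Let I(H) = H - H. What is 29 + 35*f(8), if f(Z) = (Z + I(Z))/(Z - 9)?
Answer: -251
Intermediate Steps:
I(H) = 0
f(Z) = Z/(-9 + Z) (f(Z) = (Z + 0)/(Z - 9) = Z/(-9 + Z))
29 + 35*f(8) = 29 + 35*(8/(-9 + 8)) = 29 + 35*(8/(-1)) = 29 + 35*(8*(-1)) = 29 + 35*(-8) = 29 - 280 = -251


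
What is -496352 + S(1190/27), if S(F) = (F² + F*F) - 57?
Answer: -359049961/729 ≈ -4.9252e+5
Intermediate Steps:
S(F) = -57 + 2*F² (S(F) = (F² + F²) - 57 = 2*F² - 57 = -57 + 2*F²)
-496352 + S(1190/27) = -496352 + (-57 + 2*(1190/27)²) = -496352 + (-57 + 2*(1416100/729)) = -496352 + (-57 + 2832200/729) = -496352 + 2790647/729 = -359049961/729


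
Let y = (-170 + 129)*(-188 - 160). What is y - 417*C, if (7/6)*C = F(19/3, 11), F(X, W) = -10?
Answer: 124896/7 ≈ 17842.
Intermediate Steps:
y = 14268 (y = -41*(-348) = 14268)
C = -60/7 (C = (6/7)*(-10) = -60/7 ≈ -8.5714)
y - 417*C = 14268 - 417*(-60/7) = 14268 + 25020/7 = 124896/7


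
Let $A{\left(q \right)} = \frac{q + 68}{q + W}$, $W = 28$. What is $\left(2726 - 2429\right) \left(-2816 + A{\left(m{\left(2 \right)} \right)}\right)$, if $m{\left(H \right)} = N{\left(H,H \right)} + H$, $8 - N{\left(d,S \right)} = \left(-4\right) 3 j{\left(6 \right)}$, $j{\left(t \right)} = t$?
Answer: $-835947$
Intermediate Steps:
$N{\left(d,S \right)} = 80$ ($N{\left(d,S \right)} = 8 - \left(-4\right) 3 \cdot 6 = 8 - \left(-12\right) 6 = 8 - -72 = 8 + 72 = 80$)
$m{\left(H \right)} = 80 + H$
$A{\left(q \right)} = \frac{68 + q}{28 + q}$ ($A{\left(q \right)} = \frac{q + 68}{q + 28} = \frac{68 + q}{28 + q}$)
$\left(2726 - 2429\right) \left(-2816 + A{\left(m{\left(2 \right)} \right)}\right) = \left(2726 - 2429\right) \left(-2816 + \frac{68 + \left(80 + 2\right)}{28 + \left(80 + 2\right)}\right) = 297 \left(-2816 + \frac{68 + 82}{28 + 82}\right) = 297 \left(-2816 + \frac{1}{110} \cdot 150\right) = 297 \left(-2816 + \frac{15}{11}\right) = 297 \left(- \frac{30961}{11}\right) = -835947$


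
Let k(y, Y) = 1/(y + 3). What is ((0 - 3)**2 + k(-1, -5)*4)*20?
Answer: 220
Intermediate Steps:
k(y, Y) = 1/(3 + y)
((0 - 3)**2 + k(-1, -5)*4)*20 = ((0 - 3)**2 + 4/(3 - 1))*20 = ((-3)**2 + 4/2)*20 = (9 + (1/2)*4)*20 = (9 + 2)*20 = 11*20 = 220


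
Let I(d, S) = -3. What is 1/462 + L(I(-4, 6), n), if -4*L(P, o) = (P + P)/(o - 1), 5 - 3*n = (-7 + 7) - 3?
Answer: 1042/1155 ≈ 0.90216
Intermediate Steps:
n = 8/3 (n = 5/3 - ((-7 + 7) - 3)/3 = 5/3 - (0 - 3)/3 = 5/3 - ⅓*(-3) = 5/3 + 1 = 8/3 ≈ 2.6667)
L(P, o) = -P/(2*(-1 + o)) (L(P, o) = -(P + P)/(4*(o - 1)) = -2*P/(4*(-1 + o)) = -P/(2*(-1 + o)))
1/462 + L(I(-4, 6), n) = 1/462 - 1*(-3)/(-2 + 2*(8/3)) = 1/462 - 1*(-3)/(-2 + 16/3) = 1/462 - 1*(-3)/10/3 = 1/462 - 1*(-3)*3/10 = 1/462 + 9/10 = 1042/1155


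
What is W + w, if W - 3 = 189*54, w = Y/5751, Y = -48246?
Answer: 19554571/1917 ≈ 10201.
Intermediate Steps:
w = -16082/1917 (w = -48246/5751 = -48246*1/5751 = -16082/1917 ≈ -8.3891)
W = 10209 (W = 3 + 189*54 = 3 + 10206 = 10209)
W + w = 10209 - 16082/1917 = 19554571/1917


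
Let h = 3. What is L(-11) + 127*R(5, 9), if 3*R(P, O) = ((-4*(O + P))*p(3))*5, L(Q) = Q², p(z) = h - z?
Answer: 121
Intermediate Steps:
p(z) = 3 - z
R(P, O) = 0 (R(P, O) = (((-4*(O + P))*(3 - 1*3))*5)/3 = (((-4*O - 4*P)*(3 - 3))*5)/3 = (((-4*O - 4*P)*0)*5)/3 = (0*5)/3 = (⅓)*0 = 0)
L(-11) + 127*R(5, 9) = (-11)² + 127*0 = 121 + 0 = 121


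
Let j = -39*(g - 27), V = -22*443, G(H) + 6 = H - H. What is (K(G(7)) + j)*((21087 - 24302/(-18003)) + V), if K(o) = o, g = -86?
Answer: 299556008775/6001 ≈ 4.9918e+7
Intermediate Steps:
G(H) = -6 (G(H) = -6 + (H - H) = -6 + 0 = -6)
V = -9746
j = 4407 (j = -39*(-86 - 27) = -39*(-113) = 4407)
(K(G(7)) + j)*((21087 - 24302/(-18003)) + V) = (-6 + 4407)*((21087 - 24302/(-18003)) - 9746) = 4401*((21087 - 24302*(-1/18003)) - 9746) = 4401*((21087 + 24302/18003) - 9746) = 4401*(379653563/18003 - 9746) = 4401*(204196325/18003) = 299556008775/6001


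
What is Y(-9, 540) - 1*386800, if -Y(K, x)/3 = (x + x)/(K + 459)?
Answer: -1934036/5 ≈ -3.8681e+5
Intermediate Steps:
Y(K, x) = -6*x/(459 + K) (Y(K, x) = -3*(x + x)/(K + 459) = -3*2*x/(459 + K) = -6*x/(459 + K))
Y(-9, 540) - 1*386800 = -6*540/(459 - 9) - 1*386800 = -6*540/450 - 386800 = -6*540*1/450 - 386800 = -36/5 - 386800 = -1934036/5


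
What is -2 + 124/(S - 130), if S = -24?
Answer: -216/77 ≈ -2.8052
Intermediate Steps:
-2 + 124/(S - 130) = -2 + 124/(-24 - 130) = -2 + 124/(-154) = -2 + 124*(-1/154) = -2 - 62/77 = -216/77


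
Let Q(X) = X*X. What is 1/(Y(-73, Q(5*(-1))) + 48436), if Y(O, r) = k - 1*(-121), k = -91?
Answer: 1/48466 ≈ 2.0633e-5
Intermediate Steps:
Q(X) = X**2
Y(O, r) = 30 (Y(O, r) = -91 - 1*(-121) = -91 + 121 = 30)
1/(Y(-73, Q(5*(-1))) + 48436) = 1/(30 + 48436) = 1/48466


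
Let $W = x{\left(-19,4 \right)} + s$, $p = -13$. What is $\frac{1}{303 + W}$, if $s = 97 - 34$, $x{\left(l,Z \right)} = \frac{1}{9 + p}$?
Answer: $\frac{4}{1463} \approx 0.0027341$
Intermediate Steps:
$x{\left(l,Z \right)} = - \frac{1}{4}$ ($x{\left(l,Z \right)} = \frac{1}{9 - 13} = \frac{1}{-4} = - \frac{1}{4}$)
$s = 63$ ($s = 97 - 34 = 63$)
$W = \frac{251}{4}$ ($W = - \frac{1}{4} + 63 = \frac{251}{4} \approx 62.75$)
$\frac{1}{303 + W} = \frac{1}{303 + \frac{251}{4}} = \frac{1}{\frac{1463}{4}} = \frac{4}{1463}$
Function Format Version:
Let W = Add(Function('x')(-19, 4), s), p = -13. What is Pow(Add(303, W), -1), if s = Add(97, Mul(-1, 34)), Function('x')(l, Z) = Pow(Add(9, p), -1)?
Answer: Rational(4, 1463) ≈ 0.0027341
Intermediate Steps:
Function('x')(l, Z) = Rational(-1, 4) (Function('x')(l, Z) = Pow(Add(9, -13), -1) = Pow(-4, -1) = Rational(-1, 4))
s = 63 (s = Add(97, -34) = 63)
W = Rational(251, 4) (W = Add(Rational(-1, 4), 63) = Rational(251, 4) ≈ 62.750)
Pow(Add(303, W), -1) = Pow(Add(303, Rational(251, 4)), -1) = Pow(Rational(1463, 4), -1) = Rational(4, 1463)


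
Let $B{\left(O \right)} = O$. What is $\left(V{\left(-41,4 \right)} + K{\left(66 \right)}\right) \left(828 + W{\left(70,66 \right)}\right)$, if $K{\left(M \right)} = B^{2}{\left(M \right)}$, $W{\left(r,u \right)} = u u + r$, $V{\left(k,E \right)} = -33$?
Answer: $22713042$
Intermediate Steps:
$W{\left(r,u \right)} = r + u^{2}$ ($W{\left(r,u \right)} = u^{2} + r = r + u^{2}$)
$K{\left(M \right)} = M^{2}$
$\left(V{\left(-41,4 \right)} + K{\left(66 \right)}\right) \left(828 + W{\left(70,66 \right)}\right) = \left(-33 + 66^{2}\right) \left(828 + \left(70 + 66^{2}\right)\right) = \left(-33 + 4356\right) \left(828 + \left(70 + 4356\right)\right) = 4323 \left(828 + 4426\right) = 4323 \cdot 5254 = 22713042$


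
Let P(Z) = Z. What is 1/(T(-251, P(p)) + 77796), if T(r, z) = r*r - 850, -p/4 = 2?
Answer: 1/139947 ≈ 7.1456e-6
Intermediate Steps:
p = -8 (p = -4*2 = -8)
T(r, z) = -850 + r² (T(r, z) = r² - 850 = -850 + r²)
1/(T(-251, P(p)) + 77796) = 1/((-850 + (-251)²) + 77796) = 1/((-850 + 63001) + 77796) = 1/(62151 + 77796) = 1/139947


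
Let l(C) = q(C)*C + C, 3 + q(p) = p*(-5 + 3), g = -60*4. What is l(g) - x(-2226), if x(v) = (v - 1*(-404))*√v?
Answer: -114720 + 1822*I*√2226 ≈ -1.1472e+5 + 85963.0*I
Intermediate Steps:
g = -240
x(v) = √v*(404 + v) (x(v) = (v + 404)*√v = (404 + v)*√v = √v*(404 + v))
q(p) = -3 - 2*p (q(p) = -3 + p*(-5 + 3) = -3 + p*(-2) = -3 - 2*p)
l(C) = C + C*(-3 - 2*C) (l(C) = (-3 - 2*C)*C + C = C*(-3 - 2*C) + C = C + C*(-3 - 2*C))
l(g) - x(-2226) = -2*(-240)*(1 - 240) - √(-2226)*(404 - 2226) = -2*(-240)*(-239) - I*√2226*(-1822) = -114720 - (-1822)*I*√2226 = -114720 + 1822*I*√2226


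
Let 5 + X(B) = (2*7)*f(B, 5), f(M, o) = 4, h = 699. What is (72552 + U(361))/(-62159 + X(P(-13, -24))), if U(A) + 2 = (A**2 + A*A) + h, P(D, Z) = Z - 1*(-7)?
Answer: -333891/62108 ≈ -5.3760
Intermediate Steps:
P(D, Z) = 7 + Z (P(D, Z) = Z + 7 = 7 + Z)
U(A) = 697 + 2*A**2 (U(A) = -2 + ((A**2 + A*A) + 699) = -2 + ((A**2 + A**2) + 699) = -2 + (2*A**2 + 699) = -2 + (699 + 2*A**2) = 697 + 2*A**2)
X(B) = 51 (X(B) = -5 + (2*7)*4 = -5 + 14*4 = -5 + 56 = 51)
(72552 + U(361))/(-62159 + X(P(-13, -24))) = (72552 + (697 + 2*361**2))/(-62159 + 51) = (72552 + (697 + 2*130321))/(-62108) = (72552 + (697 + 260642))*(-1/62108) = (72552 + 261339)*(-1/62108) = 333891*(-1/62108) = -333891/62108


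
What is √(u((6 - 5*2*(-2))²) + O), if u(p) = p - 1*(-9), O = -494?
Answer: √191 ≈ 13.820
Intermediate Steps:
u(p) = 9 + p (u(p) = p + 9 = 9 + p)
√(u((6 - 5*2*(-2))²) + O) = √((9 + (6 - 5*2*(-2))²) - 494) = √((9 + (6 - 10*(-2))²) - 494) = √((9 + (6 + 20)²) - 494) = √((9 + 26²) - 494) = √((9 + 676) - 494) = √(685 - 494) = √191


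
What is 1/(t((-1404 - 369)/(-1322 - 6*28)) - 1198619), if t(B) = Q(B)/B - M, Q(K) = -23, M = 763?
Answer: -1773/2126538556 ≈ -8.3375e-7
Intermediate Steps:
t(B) = -763 - 23/B (t(B) = -23/B - 1*763 = -23/B - 763 = -763 - 23/B)
1/(t((-1404 - 369)/(-1322 - 6*28)) - 1198619) = 1/((-763 - 23*(-1322 - 6*28)/(-1404 - 369)) - 1198619) = 1/((-763 - 23/((-1773/(-1322 - 168)))) - 1198619) = 1/((-763 - 23/((-1773/(-1490)))) - 1198619) = 1/((-763 - 23/((-1773*(-1/1490)))) - 1198619) = 1/((-763 - 23/1773/1490) - 1198619) = 1/((-763 - 23*1490/1773) - 1198619) = 1/((-763 - 34270/1773) - 1198619) = 1/(-1387069/1773 - 1198619) = 1/(-2126538556/1773) = -1773/2126538556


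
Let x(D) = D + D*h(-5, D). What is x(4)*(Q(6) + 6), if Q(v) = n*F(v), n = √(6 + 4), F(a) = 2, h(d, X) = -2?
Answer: -24 - 8*√10 ≈ -49.298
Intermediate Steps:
n = √10 ≈ 3.1623
x(D) = -D (x(D) = D + D*(-2) = D - 2*D = -D)
Q(v) = 2*√10 (Q(v) = √10*2 = 2*√10)
x(4)*(Q(6) + 6) = (-1*4)*(2*√10 + 6) = -4*(6 + 2*√10) = -24 - 8*√10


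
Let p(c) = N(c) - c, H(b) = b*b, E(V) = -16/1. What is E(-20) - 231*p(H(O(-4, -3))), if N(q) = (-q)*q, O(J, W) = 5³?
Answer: 56400093734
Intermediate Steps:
O(J, W) = 125
N(q) = -q²
E(V) = -16 (E(V) = -16*1 = -16)
H(b) = b²
p(c) = -c - c² (p(c) = -c² - c = -c - c²)
E(-20) - 231*p(H(O(-4, -3))) = -16 - 231*125²*(-1 - 1*125²) = -16 - 3609375*(-1 - 1*15625) = -16 - 3609375*(-1 - 15625) = -16 - 3609375*(-15626) = -16 - 231*(-244156250) = -16 + 56400093750 = 56400093734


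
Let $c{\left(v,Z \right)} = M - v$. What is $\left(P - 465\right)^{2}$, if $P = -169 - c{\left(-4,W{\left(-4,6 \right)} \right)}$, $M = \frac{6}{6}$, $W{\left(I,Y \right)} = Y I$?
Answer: $408321$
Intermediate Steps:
$W{\left(I,Y \right)} = I Y$
$M = 1$ ($M = 6 \cdot \frac{1}{6} = 1$)
$c{\left(v,Z \right)} = 1 - v$
$P = -174$ ($P = -169 - \left(1 - -4\right) = -169 - \left(1 + 4\right) = -169 - 5 = -174$)
$\left(P - 465\right)^{2} = \left(-174 - 465\right)^{2} = \left(-639\right)^{2} = 408321$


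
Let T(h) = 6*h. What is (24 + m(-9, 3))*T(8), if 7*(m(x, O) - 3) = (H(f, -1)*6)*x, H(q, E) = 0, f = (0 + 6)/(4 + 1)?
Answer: 1296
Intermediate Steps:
f = 6/5 ≈ 1.2000
m(x, O) = 3 (m(x, O) = 3 + ((0*6)*x)/7 = 3 + (0*x)/7 = 3 + (⅐)*0 = 3 + 0 = 3)
(24 + m(-9, 3))*T(8) = (24 + 3)*(6*8) = 27*48 = 1296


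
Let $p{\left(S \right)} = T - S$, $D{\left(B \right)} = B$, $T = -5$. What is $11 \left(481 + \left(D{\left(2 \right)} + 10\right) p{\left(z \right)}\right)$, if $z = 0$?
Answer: $4631$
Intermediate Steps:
$p{\left(S \right)} = -5 - S$
$11 \left(481 + \left(D{\left(2 \right)} + 10\right) p{\left(z \right)}\right) = 11 \left(481 + \left(2 + 10\right) \left(-5 - 0\right)\right) = 11 \left(481 + 12 \left(-5 + 0\right)\right) = 11 \left(481 + 12 \left(-5\right)\right) = 11 \left(481 - 60\right) = 11 \cdot 421 = 4631$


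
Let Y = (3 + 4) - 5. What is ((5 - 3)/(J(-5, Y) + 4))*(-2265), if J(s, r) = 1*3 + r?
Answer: -1510/3 ≈ -503.33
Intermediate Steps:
Y = 2 (Y = 7 - 5 = 2)
J(s, r) = 3 + r
((5 - 3)/(J(-5, Y) + 4))*(-2265) = ((5 - 3)/((3 + 2) + 4))*(-2265) = (2/(5 + 4))*(-2265) = (2/9)*(-2265) = -1510/3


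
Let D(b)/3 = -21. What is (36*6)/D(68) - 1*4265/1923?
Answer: -76007/13461 ≈ -5.6465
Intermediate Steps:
D(b) = -63 (D(b) = 3*(-21) = -63)
(36*6)/D(68) - 1*4265/1923 = (36*6)/(-63) - 1*4265/1923 = 216*(-1/63) - 4265*1/1923 = -24/7 - 4265/1923 = -76007/13461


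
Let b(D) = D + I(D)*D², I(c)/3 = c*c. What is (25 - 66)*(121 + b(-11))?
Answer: -1805353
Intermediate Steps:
I(c) = 3*c² (I(c) = 3*(c*c) = 3*c²)
b(D) = D + 3*D⁴ (b(D) = D + (3*D²)*D² = D + 3*D⁴)
(25 - 66)*(121 + b(-11)) = (25 - 66)*(121 + (-11 + 3*(-11)⁴)) = -41*(121 + (-11 + 3*14641)) = -41*(121 + (-11 + 43923)) = -41*(121 + 43912) = -41*44033 = -1805353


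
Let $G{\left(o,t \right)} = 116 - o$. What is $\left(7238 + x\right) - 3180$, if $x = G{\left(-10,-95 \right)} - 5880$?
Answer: $-1696$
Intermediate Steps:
$x = -5754$ ($x = \left(116 - -10\right) - 5880 = \left(116 + 10\right) - 5880 = 126 - 5880 = -5754$)
$\left(7238 + x\right) - 3180 = \left(7238 - 5754\right) - 3180 = 1484 - 3180 = -1696$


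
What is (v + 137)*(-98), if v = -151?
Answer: 1372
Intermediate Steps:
(v + 137)*(-98) = (-151 + 137)*(-98) = -14*(-98) = 1372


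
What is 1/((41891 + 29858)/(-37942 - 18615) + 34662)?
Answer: 56557/1960306985 ≈ 2.8851e-5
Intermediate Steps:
1/((41891 + 29858)/(-37942 - 18615) + 34662) = 1/(71749/(-56557) + 34662) = 1/(71749*(-1/56557) + 34662) = 1/(-71749/56557 + 34662) = 1/(1960306985/56557) = 56557/1960306985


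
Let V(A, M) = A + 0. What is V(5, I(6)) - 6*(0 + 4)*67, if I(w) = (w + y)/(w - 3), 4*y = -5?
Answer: -1603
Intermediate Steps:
y = -5/4 (y = (¼)*(-5) = -5/4 ≈ -1.2500)
I(w) = (-5/4 + w)/(-3 + w) (I(w) = (w - 5/4)/(w - 3) = (-5/4 + w)/(-3 + w))
V(A, M) = A
V(5, I(6)) - 6*(0 + 4)*67 = 5 - 6*(0 + 4)*67 = 5 - 6*4*67 = 5 - 24*67 = 5 - 1608 = -1603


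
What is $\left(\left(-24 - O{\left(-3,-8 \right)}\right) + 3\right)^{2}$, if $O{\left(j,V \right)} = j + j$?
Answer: $225$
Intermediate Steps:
$O{\left(j,V \right)} = 2 j$
$\left(\left(-24 - O{\left(-3,-8 \right)}\right) + 3\right)^{2} = \left(\left(-24 - 2 \left(-3\right)\right) + 3\right)^{2} = \left(\left(-24 - -6\right) + 3\right)^{2} = \left(\left(-24 + 6\right) + 3\right)^{2} = \left(-18 + 3\right)^{2} = \left(-15\right)^{2} = 225$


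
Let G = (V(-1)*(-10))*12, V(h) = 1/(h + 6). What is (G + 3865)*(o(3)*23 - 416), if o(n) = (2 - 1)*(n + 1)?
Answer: -1244484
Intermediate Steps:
o(n) = 1 + n (o(n) = 1*(1 + n) = 1 + n)
V(h) = 1/(6 + h)
G = -24 (G = (-10/(6 - 1))*12 = (-10/5)*12 = ((1/5)*(-10))*12 = -2*12 = -24)
(G + 3865)*(o(3)*23 - 416) = (-24 + 3865)*((1 + 3)*23 - 416) = 3841*(4*23 - 416) = 3841*(92 - 416) = 3841*(-324) = -1244484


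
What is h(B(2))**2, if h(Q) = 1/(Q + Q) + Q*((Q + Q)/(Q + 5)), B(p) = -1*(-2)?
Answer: 1521/784 ≈ 1.9401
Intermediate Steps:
B(p) = 2
h(Q) = 1/(2*Q) + 2*Q**2/(5 + Q) (h(Q) = 1/(2*Q) + Q*((2*Q)/(5 + Q)) = 1/(2*Q) + Q*(2*Q/(5 + Q)) = 1/(2*Q) + 2*Q**2/(5 + Q))
h(B(2))**2 = ((1/2)*(5 + 2 + 4*2**3)/(2*(5 + 2)))**2 = ((1/2)*(1/2)*(5 + 2 + 4*8)/7)**2 = ((1/2)*(1/2)*(1/7)*(5 + 2 + 32))**2 = ((1/2)*(1/2)*(1/7)*39)**2 = (39/28)**2 = 1521/784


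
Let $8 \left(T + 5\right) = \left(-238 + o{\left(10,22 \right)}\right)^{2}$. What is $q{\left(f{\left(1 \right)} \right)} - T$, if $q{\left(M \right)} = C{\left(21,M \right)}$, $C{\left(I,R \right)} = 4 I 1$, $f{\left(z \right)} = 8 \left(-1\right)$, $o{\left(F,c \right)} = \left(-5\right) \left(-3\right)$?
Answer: $- \frac{49017}{8} \approx -6127.1$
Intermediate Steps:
$o{\left(F,c \right)} = 15$
$f{\left(z \right)} = -8$
$T = \frac{49689}{8}$ ($T = -5 + \frac{\left(-238 + 15\right)^{2}}{8} = -5 + \frac{\left(-223\right)^{2}}{8} = -5 + \frac{1}{8} \cdot 49729 = -5 + \frac{49729}{8} = \frac{49689}{8} \approx 6211.1$)
$C{\left(I,R \right)} = 4 I$
$q{\left(M \right)} = 84$ ($q{\left(M \right)} = 4 \cdot 21 = 84$)
$q{\left(f{\left(1 \right)} \right)} - T = 84 - \frac{49689}{8} = - \frac{49017}{8}$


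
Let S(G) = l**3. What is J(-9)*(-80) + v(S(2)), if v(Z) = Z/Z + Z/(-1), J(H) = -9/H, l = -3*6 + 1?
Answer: 4834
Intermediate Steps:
l = -17 (l = -18 + 1 = -17)
S(G) = -4913 (S(G) = (-17)**3 = -4913)
v(Z) = 1 - Z (v(Z) = 1 + Z*(-1) = 1 - Z)
J(-9)*(-80) + v(S(2)) = -9/(-9)*(-80) + (1 - 1*(-4913)) = -9*(-1/9)*(-80) + (1 + 4913) = 1*(-80) + 4914 = -80 + 4914 = 4834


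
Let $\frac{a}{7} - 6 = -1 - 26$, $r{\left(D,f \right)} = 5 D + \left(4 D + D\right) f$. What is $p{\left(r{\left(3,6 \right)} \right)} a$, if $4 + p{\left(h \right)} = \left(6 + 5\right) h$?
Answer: $-169197$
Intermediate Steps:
$r{\left(D,f \right)} = 5 D + 5 D f$
$a = -147$ ($a = 42 + 7 \left(-1 - 26\right) = 42 + 7 \left(-27\right) = 42 - 189 = -147$)
$p{\left(h \right)} = -4 + 11 h$ ($p{\left(h \right)} = -4 + \left(6 + 5\right) h = -4 + 11 h$)
$p{\left(r{\left(3,6 \right)} \right)} a = \left(-4 + 11 \cdot 5 \cdot 3 \left(1 + 6\right)\right) \left(-147\right) = \left(-4 + 11 \cdot 5 \cdot 3 \cdot 7\right) \left(-147\right) = \left(-4 + 11 \cdot 105\right) \left(-147\right) = \left(-4 + 1155\right) \left(-147\right) = 1151 \left(-147\right) = -169197$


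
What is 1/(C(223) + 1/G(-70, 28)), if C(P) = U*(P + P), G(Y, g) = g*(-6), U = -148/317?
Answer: -53256/11089661 ≈ -0.0048023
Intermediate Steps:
U = -148/317 (U = -148*1/317 = -148/317 ≈ -0.46688)
G(Y, g) = -6*g
C(P) = -296*P/317 (C(P) = -148*(P + P)/317 = -296*P/317)
1/(C(223) + 1/G(-70, 28)) = 1/(-296/317*223 + 1/(-6*28)) = 1/(-66008/317 + 1/(-168)) = 1/(-66008/317 - 1/168) = 1/(-11089661/53256) = -53256/11089661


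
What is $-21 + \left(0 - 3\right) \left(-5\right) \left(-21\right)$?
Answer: $-336$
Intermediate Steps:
$-21 + \left(0 - 3\right) \left(-5\right) \left(-21\right) = -21 + \left(-3\right) \left(-5\right) \left(-21\right) = -21 + 15 \left(-21\right) = -21 - 315 = -336$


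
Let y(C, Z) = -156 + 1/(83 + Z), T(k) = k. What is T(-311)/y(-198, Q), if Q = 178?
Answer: 81171/40715 ≈ 1.9936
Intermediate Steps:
T(-311)/y(-198, Q) = -311*(83 + 178)/(-12947 - 156*178) = -311*261/(-12947 - 27768) = -311/((1/261)*(-40715)) = -311/(-40715/261) = -311*(-261/40715) = 81171/40715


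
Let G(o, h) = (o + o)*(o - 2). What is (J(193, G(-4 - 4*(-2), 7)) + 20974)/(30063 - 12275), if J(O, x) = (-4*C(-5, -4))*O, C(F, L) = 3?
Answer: 9329/8894 ≈ 1.0489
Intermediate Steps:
G(o, h) = 2*o*(-2 + o) (G(o, h) = (2*o)*(-2 + o) = 2*o*(-2 + o))
J(O, x) = -12*O (J(O, x) = (-4*3)*O = -12*O)
(J(193, G(-4 - 4*(-2), 7)) + 20974)/(30063 - 12275) = (-12*193 + 20974)/(30063 - 12275) = (-2316 + 20974)/17788 = 18658*(1/17788) = 9329/8894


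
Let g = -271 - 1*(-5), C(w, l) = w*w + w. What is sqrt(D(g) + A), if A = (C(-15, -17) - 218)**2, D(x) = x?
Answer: I*sqrt(202) ≈ 14.213*I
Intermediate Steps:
C(w, l) = w + w**2 (C(w, l) = w**2 + w = w + w**2)
g = -266 (g = -271 + 5 = -266)
A = 64 (A = (-15*(1 - 15) - 218)**2 = (-15*(-14) - 218)**2 = (210 - 218)**2 = (-8)**2 = 64)
sqrt(D(g) + A) = sqrt(-266 + 64) = sqrt(-202) = I*sqrt(202)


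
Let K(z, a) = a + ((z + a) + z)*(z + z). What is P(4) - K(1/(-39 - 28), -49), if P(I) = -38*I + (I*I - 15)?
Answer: -464448/4489 ≈ -103.46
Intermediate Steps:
P(I) = -15 + I² - 38*I (P(I) = -38*I + (I² - 15) = -38*I + (-15 + I²) = -15 + I² - 38*I)
K(z, a) = a + 2*z*(a + 2*z) (K(z, a) = a + ((a + z) + z)*(2*z) = a + (a + 2*z)*(2*z) = a + 2*z*(a + 2*z))
P(4) - K(1/(-39 - 28), -49) = (-15 + 4² - 38*4) - (-49 + 4*(1/(-39 - 28))² + 2*(-49)/(-39 - 28)) = (-15 + 16 - 152) - (-49 + 4*(1/(-67))² + 2*(-49)/(-67)) = -151 - (-49 + 4*(-1/67)² + 2*(-49)*(-1/67)) = -151 - (-49 + 4*(1/4489) + 98/67) = -151 - (-49 + 4/4489 + 98/67) = -151 - 1*(-213391/4489) = -151 + 213391/4489 = -464448/4489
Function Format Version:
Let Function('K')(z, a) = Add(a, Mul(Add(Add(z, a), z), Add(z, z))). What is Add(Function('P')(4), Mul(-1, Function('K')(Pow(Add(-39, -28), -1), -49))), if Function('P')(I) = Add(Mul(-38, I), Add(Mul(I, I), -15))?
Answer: Rational(-464448, 4489) ≈ -103.46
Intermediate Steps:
Function('P')(I) = Add(-15, Pow(I, 2), Mul(-38, I)) (Function('P')(I) = Add(Mul(-38, I), Add(Pow(I, 2), -15)) = Add(Mul(-38, I), Add(-15, Pow(I, 2))) = Add(-15, Pow(I, 2), Mul(-38, I)))
Function('K')(z, a) = Add(a, Mul(2, z, Add(a, Mul(2, z)))) (Function('K')(z, a) = Add(a, Mul(Add(Add(a, z), z), Mul(2, z))) = Add(a, Mul(Add(a, Mul(2, z)), Mul(2, z))) = Add(a, Mul(2, z, Add(a, Mul(2, z)))))
Add(Function('P')(4), Mul(-1, Function('K')(Pow(Add(-39, -28), -1), -49))) = Add(Add(-15, Pow(4, 2), Mul(-38, 4)), Mul(-1, Add(-49, Mul(4, Pow(Pow(Add(-39, -28), -1), 2)), Mul(2, -49, Pow(Add(-39, -28), -1))))) = Add(Add(-15, 16, -152), Mul(-1, Add(-49, Mul(4, Pow(Pow(-67, -1), 2)), Mul(2, -49, Pow(-67, -1))))) = Add(-151, Mul(-1, Add(-49, Mul(4, Pow(Rational(-1, 67), 2)), Mul(2, -49, Rational(-1, 67))))) = Add(-151, Mul(-1, Add(-49, Mul(4, Rational(1, 4489)), Rational(98, 67)))) = Add(-151, Mul(-1, Add(-49, Rational(4, 4489), Rational(98, 67)))) = Add(-151, Mul(-1, Rational(-213391, 4489))) = Add(-151, Rational(213391, 4489)) = Rational(-464448, 4489)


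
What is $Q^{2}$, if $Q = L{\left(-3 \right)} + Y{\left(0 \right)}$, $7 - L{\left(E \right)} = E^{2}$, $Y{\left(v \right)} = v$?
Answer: $4$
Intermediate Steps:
$L{\left(E \right)} = 7 - E^{2}$
$Q = -2$ ($Q = \left(7 - \left(-3\right)^{2}\right) + 0 = \left(7 - 9\right) + 0 = -2 + 0 = -2$)
$Q^{2} = \left(-2\right)^{2} = 4$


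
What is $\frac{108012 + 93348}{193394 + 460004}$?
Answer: $\frac{100680}{326699} \approx 0.30817$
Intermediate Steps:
$\frac{108012 + 93348}{193394 + 460004} = \frac{201360}{653398} = 201360 \cdot \frac{1}{653398} = \frac{100680}{326699}$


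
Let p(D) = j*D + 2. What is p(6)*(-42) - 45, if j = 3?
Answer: -885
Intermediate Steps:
p(D) = 2 + 3*D (p(D) = 3*D + 2 = 2 + 3*D)
p(6)*(-42) - 45 = (2 + 3*6)*(-42) - 45 = (2 + 18)*(-42) - 45 = 20*(-42) - 45 = -840 - 45 = -885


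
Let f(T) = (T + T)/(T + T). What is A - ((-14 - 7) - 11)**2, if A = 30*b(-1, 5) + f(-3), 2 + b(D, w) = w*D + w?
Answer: -1083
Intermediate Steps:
f(T) = 1 (f(T) = (2*T)/((2*T)) = (2*T)*(1/(2*T)) = 1)
b(D, w) = -2 + w + D*w (b(D, w) = -2 + (w*D + w) = -2 + (D*w + w) = -2 + (w + D*w) = -2 + w + D*w)
A = -59 (A = 30*(-2 + 5 - 1*5) + 1 = 30*(-2 + 5 - 5) + 1 = 30*(-2) + 1 = -60 + 1 = -59)
A - ((-14 - 7) - 11)**2 = -59 - ((-14 - 7) - 11)**2 = -59 - (-21 - 11)**2 = -59 - 1*(-32)**2 = -59 - 1*1024 = -59 - 1024 = -1083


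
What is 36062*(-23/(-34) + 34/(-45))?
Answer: -2181751/765 ≈ -2852.0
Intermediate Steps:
36062*(-23/(-34) + 34/(-45)) = 36062*(-23*(-1/34) + 34*(-1/45)) = 36062*(23/34 - 34/45) = 36062*(-121/1530) = -2181751/765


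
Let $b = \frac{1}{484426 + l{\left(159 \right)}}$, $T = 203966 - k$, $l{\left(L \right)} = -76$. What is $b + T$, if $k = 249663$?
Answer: $- \frac{22133341949}{484350} \approx -45697.0$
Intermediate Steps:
$T = -45697$ ($T = 203966 - 249663 = -45697$)
$b = \frac{1}{484350}$ ($b = \frac{1}{484426 - 76} = \frac{1}{484350} \approx 2.0646 \cdot 10^{-6}$)
$b + T = \frac{1}{484350} - 45697 = - \frac{22133341949}{484350}$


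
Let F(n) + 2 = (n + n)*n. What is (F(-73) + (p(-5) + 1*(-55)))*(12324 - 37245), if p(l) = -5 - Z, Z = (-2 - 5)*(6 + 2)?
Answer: -265458492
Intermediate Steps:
Z = -56 (Z = -7*8 = -56)
p(l) = 51 (p(l) = -5 - 1*(-56) = -5 + 56 = 51)
F(n) = -2 + 2*n² (F(n) = -2 + (n + n)*n = -2 + (2*n)*n = -2 + 2*n²)
(F(-73) + (p(-5) + 1*(-55)))*(12324 - 37245) = ((-2 + 2*(-73)²) + (51 + 1*(-55)))*(12324 - 37245) = ((-2 + 2*5329) + (51 - 55))*(-24921) = ((-2 + 10658) - 4)*(-24921) = (10656 - 4)*(-24921) = 10652*(-24921) = -265458492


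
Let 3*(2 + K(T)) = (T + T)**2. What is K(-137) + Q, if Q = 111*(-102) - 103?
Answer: 40795/3 ≈ 13598.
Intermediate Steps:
K(T) = -2 + 4*T**2/3 (K(T) = -2 + (T + T)**2/3 = -2 + (2*T)**2/3 = -2 + (4*T**2)/3 = -2 + 4*T**2/3)
Q = -11425 (Q = -11322 - 103 = -11425)
K(-137) + Q = (-2 + (4/3)*(-137)**2) - 11425 = (-2 + (4/3)*18769) - 11425 = (-2 + 75076/3) - 11425 = 75070/3 - 11425 = 40795/3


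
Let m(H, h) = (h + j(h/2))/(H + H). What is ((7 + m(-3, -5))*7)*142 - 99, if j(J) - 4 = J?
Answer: 44633/6 ≈ 7438.8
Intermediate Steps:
j(J) = 4 + J
m(H, h) = (4 + 3*h/2)/(2*H) (m(H, h) = (h + (4 + h/2))/(H + H) = (h + (4 + h*(½)))/((2*H)) = (h + (4 + h/2))*(1/(2*H)) = (4 + 3*h/2)*(1/(2*H)) = (4 + 3*h/2)/(2*H))
((7 + m(-3, -5))*7)*142 - 99 = ((7 + (¼)*(8 + 3*(-5))/(-3))*7)*142 - 99 = ((7 + (¼)*(-⅓)*(8 - 15))*7)*142 - 99 = ((7 + (¼)*(-⅓)*(-7))*7)*142 - 99 = ((7 + 7/12)*7)*142 - 99 = ((91/12)*7)*142 - 99 = (637/12)*142 - 99 = 45227/6 - 99 = 44633/6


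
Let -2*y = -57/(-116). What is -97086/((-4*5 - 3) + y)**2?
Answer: -5225556864/29084449 ≈ -179.67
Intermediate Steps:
y = -57/232 (y = -(-57)/(2*(-116)) = -(-57)*(-1)/(2*116) = -1/2*57/116 = -57/232 ≈ -0.24569)
-97086/((-4*5 - 3) + y)**2 = -97086/((-4*5 - 3) - 57/232)**2 = -97086/((-20 - 3) - 57/232)**2 = -97086/(-23 - 57/232)**2 = -97086/((-5393/232)**2) = -97086/29084449/53824 = -97086*53824/29084449 = -5225556864/29084449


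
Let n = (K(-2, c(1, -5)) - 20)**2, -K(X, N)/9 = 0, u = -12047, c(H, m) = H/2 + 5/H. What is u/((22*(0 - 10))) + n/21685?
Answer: 52265439/954140 ≈ 54.778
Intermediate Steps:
c(H, m) = H/2 + 5/H (c(H, m) = H*(1/2) + 5/H = H/2 + 5/H)
K(X, N) = 0 (K(X, N) = -9*0 = 0)
n = 400 (n = (0 - 20)**2 = (-20)**2 = 400)
u/((22*(0 - 10))) + n/21685 = -12047*1/(22*(0 - 10)) + 400/21685 = -12047/(22*(-10)) + 400*(1/21685) = -12047/(-220) + 80/4337 = -12047*(-1/220) + 80/4337 = 12047/220 + 80/4337 = 52265439/954140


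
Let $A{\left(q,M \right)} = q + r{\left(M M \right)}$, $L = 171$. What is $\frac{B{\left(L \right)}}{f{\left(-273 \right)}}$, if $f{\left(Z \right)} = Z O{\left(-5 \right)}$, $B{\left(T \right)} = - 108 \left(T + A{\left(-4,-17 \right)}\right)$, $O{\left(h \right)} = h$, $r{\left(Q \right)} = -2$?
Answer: $- \frac{1188}{91} \approx -13.055$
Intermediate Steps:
$A{\left(q,M \right)} = -2 + q$ ($A{\left(q,M \right)} = q - 2 = -2 + q$)
$B{\left(T \right)} = 648 - 108 T$ ($B{\left(T \right)} = - 108 \left(T - 6\right) = - 108 \left(-6 + T\right) = 648 - 108 T$)
$f{\left(Z \right)} = - 5 Z$ ($f{\left(Z \right)} = Z \left(-5\right) = - 5 Z$)
$\frac{B{\left(L \right)}}{f{\left(-273 \right)}} = \frac{648 - 18468}{\left(-5\right) \left(-273\right)} = \frac{648 - 18468}{1365} = \left(-17820\right) \frac{1}{1365} = - \frac{1188}{91}$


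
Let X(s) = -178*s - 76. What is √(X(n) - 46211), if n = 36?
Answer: 3*I*√5855 ≈ 229.55*I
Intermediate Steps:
X(s) = -76 - 178*s
√(X(n) - 46211) = √((-76 - 178*36) - 46211) = √((-76 - 6408) - 46211) = √(-6484 - 46211) = √(-52695) = 3*I*√5855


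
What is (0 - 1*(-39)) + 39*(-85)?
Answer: -3276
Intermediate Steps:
(0 - 1*(-39)) + 39*(-85) = (0 + 39) - 3315 = 39 - 3315 = -3276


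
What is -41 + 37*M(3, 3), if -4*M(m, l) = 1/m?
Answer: -529/12 ≈ -44.083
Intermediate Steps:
M(m, l) = -1/(4*m)
-41 + 37*M(3, 3) = -41 + 37*(-¼/3) = -41 + 37*(-¼*⅓) = -41 + 37*(-1/12) = -41 - 37/12 = -529/12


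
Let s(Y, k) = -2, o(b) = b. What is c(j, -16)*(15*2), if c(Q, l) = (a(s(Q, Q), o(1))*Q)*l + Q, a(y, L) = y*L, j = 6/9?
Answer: 660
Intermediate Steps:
j = 2/3 (j = 6*(1/9) = 2/3 ≈ 0.66667)
a(y, L) = L*y
c(Q, l) = Q - 2*Q*l (c(Q, l) = ((1*(-2))*Q)*l + Q = (-2*Q)*l + Q = -2*Q*l + Q = Q - 2*Q*l)
c(j, -16)*(15*2) = (2*(1 - 2*(-16))/3)*(15*2) = (2*(1 + 32)/3)*30 = ((2/3)*33)*30 = 22*30 = 660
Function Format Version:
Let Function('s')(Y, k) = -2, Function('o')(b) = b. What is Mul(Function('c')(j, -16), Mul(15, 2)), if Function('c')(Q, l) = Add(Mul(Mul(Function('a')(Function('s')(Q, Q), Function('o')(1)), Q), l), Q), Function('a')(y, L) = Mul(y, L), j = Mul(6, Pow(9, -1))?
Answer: 660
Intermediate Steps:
j = Rational(2, 3) (j = Mul(6, Rational(1, 9)) = Rational(2, 3) ≈ 0.66667)
Function('a')(y, L) = Mul(L, y)
Function('c')(Q, l) = Add(Q, Mul(-2, Q, l)) (Function('c')(Q, l) = Add(Mul(Mul(Mul(1, -2), Q), l), Q) = Add(Mul(Mul(-2, Q), l), Q) = Add(Mul(-2, Q, l), Q) = Add(Q, Mul(-2, Q, l)))
Mul(Function('c')(j, -16), Mul(15, 2)) = Mul(Mul(Rational(2, 3), Add(1, Mul(-2, -16))), Mul(15, 2)) = Mul(Mul(Rational(2, 3), Add(1, 32)), 30) = Mul(Mul(Rational(2, 3), 33), 30) = Mul(22, 30) = 660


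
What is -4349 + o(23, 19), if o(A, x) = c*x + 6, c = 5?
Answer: -4248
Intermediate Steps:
o(A, x) = 6 + 5*x (o(A, x) = 5*x + 6 = 6 + 5*x)
-4349 + o(23, 19) = -4349 + (6 + 5*19) = -4349 + (6 + 95) = -4349 + 101 = -4248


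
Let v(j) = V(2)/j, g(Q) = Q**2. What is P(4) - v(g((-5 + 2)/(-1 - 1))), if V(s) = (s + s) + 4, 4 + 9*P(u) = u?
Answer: -32/9 ≈ -3.5556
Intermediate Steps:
P(u) = -4/9 + u/9
V(s) = 4 + 2*s (V(s) = 2*s + 4 = 4 + 2*s)
v(j) = 8/j (v(j) = (4 + 2*2)/j = (4 + 4)/j = 8/j)
P(4) - v(g((-5 + 2)/(-1 - 1))) = (-4/9 + (1/9)*4) - 8/(((-5 + 2)/(-1 - 1))**2) = (-4/9 + 4/9) - 8/((-3/(-2))**2) = 0 - 8/((-3*(-1/2))**2) = 0 - 8/((3/2)**2) = 0 - 8/9/4 = 0 - 8*4/9 = 0 - 1*32/9 = 0 - 32/9 = -32/9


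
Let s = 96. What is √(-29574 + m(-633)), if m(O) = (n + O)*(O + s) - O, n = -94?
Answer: 3*√40162 ≈ 601.21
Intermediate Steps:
m(O) = -O + (-94 + O)*(96 + O) (m(O) = (-94 + O)*(O + 96) - O = (-94 + O)*(96 + O) - O = -O + (-94 + O)*(96 + O))
√(-29574 + m(-633)) = √(-29574 + (-9024 - 633 + (-633)²)) = √(-29574 + (-9024 - 633 + 400689)) = √(-29574 + 391032) = √361458 = 3*√40162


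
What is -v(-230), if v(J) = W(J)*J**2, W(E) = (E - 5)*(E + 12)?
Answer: -2710067000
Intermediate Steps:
W(E) = (-5 + E)*(12 + E)
v(J) = J**2*(-60 + J**2 + 7*J) (v(J) = (-60 + J**2 + 7*J)*J**2 = J**2*(-60 + J**2 + 7*J))
-v(-230) = -(-230)**2*(-60 + (-230)**2 + 7*(-230)) = -52900*(-60 + 52900 - 1610) = -52900*51230 = -1*2710067000 = -2710067000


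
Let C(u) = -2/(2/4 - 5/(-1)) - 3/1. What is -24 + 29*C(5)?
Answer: -1337/11 ≈ -121.55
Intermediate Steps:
C(u) = -37/11 (C(u) = -2/(2*(¼) - 5*(-1)) - 3*1 = -2/(½ + 5) - 3 = -2/11/2 - 3 = -2*2/11 - 3 = -4/11 - 3 = -37/11)
-24 + 29*C(5) = -24 + 29*(-37/11) = -24 - 1073/11 = -1337/11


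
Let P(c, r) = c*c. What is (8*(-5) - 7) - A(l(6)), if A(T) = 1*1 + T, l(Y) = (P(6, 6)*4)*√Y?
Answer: -48 - 144*√6 ≈ -400.73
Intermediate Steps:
P(c, r) = c²
l(Y) = 144*√Y (l(Y) = (6²*4)*√Y = (36*4)*√Y = 144*√Y)
A(T) = 1 + T
(8*(-5) - 7) - A(l(6)) = (8*(-5) - 7) - (1 + 144*√6) = (-40 - 7) + (-1 - 144*√6) = -47 + (-1 - 144*√6) = -48 - 144*√6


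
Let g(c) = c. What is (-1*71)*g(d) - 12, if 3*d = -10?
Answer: 674/3 ≈ 224.67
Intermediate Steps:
d = -10/3 (d = (⅓)*(-10) = -10/3 ≈ -3.3333)
(-1*71)*g(d) - 12 = -1*71*(-10/3) - 12 = -71*(-10/3) - 12 = 710/3 - 12 = 674/3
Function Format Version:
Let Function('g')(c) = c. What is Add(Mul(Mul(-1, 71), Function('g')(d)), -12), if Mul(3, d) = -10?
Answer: Rational(674, 3) ≈ 224.67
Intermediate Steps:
d = Rational(-10, 3) (d = Mul(Rational(1, 3), -10) = Rational(-10, 3) ≈ -3.3333)
Add(Mul(Mul(-1, 71), Function('g')(d)), -12) = Add(Mul(Mul(-1, 71), Rational(-10, 3)), -12) = Add(Mul(-71, Rational(-10, 3)), -12) = Add(Rational(710, 3), -12) = Rational(674, 3)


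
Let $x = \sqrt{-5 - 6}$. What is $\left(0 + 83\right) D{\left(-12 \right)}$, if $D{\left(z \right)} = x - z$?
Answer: $996 + 83 i \sqrt{11} \approx 996.0 + 275.28 i$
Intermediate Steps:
$x = i \sqrt{11}$ ($x = \sqrt{-11} = i \sqrt{11} \approx 3.3166 i$)
$D{\left(z \right)} = - z + i \sqrt{11}$ ($D{\left(z \right)} = i \sqrt{11} - z = - z + i \sqrt{11}$)
$\left(0 + 83\right) D{\left(-12 \right)} = \left(0 + 83\right) \left(\left(-1\right) \left(-12\right) + i \sqrt{11}\right) = 83 \left(12 + i \sqrt{11}\right) = 996 + 83 i \sqrt{11}$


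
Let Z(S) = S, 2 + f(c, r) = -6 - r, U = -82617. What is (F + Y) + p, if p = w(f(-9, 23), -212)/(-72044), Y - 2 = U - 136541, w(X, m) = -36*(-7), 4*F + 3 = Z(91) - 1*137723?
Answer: -2609688443/10292 ≈ -2.5356e+5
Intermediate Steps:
f(c, r) = -8 - r (f(c, r) = -2 + (-6 - r) = -8 - r)
F = -137635/4 (F = -¾ + (91 - 1*137723)/4 = -¾ + (91 - 137723)/4 = -¾ + (¼)*(-137632) = -¾ - 34408 = -137635/4 ≈ -34409.)
w(X, m) = 252
Y = -219156 (Y = 2 + (-82617 - 136541) = 2 - 219158 = -219156)
p = -9/2573 (p = 252/(-72044) = 252*(-1/72044) = -9/2573 ≈ -0.0034979)
(F + Y) + p = (-137635/4 - 219156) - 9/2573 = -1014259/4 - 9/2573 = -2609688443/10292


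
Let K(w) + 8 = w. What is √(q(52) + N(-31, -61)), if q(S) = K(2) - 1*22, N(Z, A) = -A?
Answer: √33 ≈ 5.7446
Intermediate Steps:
K(w) = -8 + w
q(S) = -28 (q(S) = (-8 + 2) - 1*22 = -6 - 22 = -28)
√(q(52) + N(-31, -61)) = √(-28 - 1*(-61)) = √(-28 + 61) = √33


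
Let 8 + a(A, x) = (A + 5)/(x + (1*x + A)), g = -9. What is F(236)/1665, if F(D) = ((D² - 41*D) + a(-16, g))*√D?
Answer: 521473*√59/9435 ≈ 424.54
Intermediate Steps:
a(A, x) = -8 + (5 + A)/(A + 2*x) (a(A, x) = -8 + (A + 5)/(x + (1*x + A)) = -8 + (5 + A)/(x + (x + A)) = -8 + (5 + A)/(x + (A + x)) = -8 + (5 + A)/(A + 2*x))
F(D) = √D*(-261/34 + D² - 41*D) (F(D) = ((D² - 41*D) + (5 - 16*(-9) - 7*(-16))/(-16 + 2*(-9)))*√D = ((D² - 41*D) + (5 + 144 + 112)/(-16 - 18))*√D = ((D² - 41*D) + 261/(-34))*√D = ((D² - 41*D) - 1/34*261)*√D = ((D² - 41*D) - 261/34)*√D = (-261/34 + D² - 41*D)*√D = √D*(-261/34 + D² - 41*D))
F(236)/1665 = (√236*(-261/34 + 236² - 41*236))/1665 = ((2*√59)*(-261/34 + 55696 - 9676))*(1/1665) = ((2*√59)*(1564419/34))*(1/1665) = (1564419*√59/17)*(1/1665) = 521473*√59/9435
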